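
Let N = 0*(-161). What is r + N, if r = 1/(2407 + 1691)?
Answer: 1/4098 ≈ 0.00024402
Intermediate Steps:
N = 0
r = 1/4098 ≈ 0.00024402
r + N = 1/4098 + 0 = 1/4098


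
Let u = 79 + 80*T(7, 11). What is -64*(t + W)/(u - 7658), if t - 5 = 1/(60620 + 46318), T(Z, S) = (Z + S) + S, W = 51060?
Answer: 174745247072/281193471 ≈ 621.44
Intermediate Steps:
T(Z, S) = Z + 2*S (T(Z, S) = (S + Z) + S = Z + 2*S)
u = 2399 (u = 79 + 80*(7 + 2*11) = 79 + 80*(7 + 22) = 79 + 80*29 = 79 + 2320 = 2399)
t = 534691/106938 (t = 5 + 1/(60620 + 46318) = 5 + 1/106938 = 534691/106938 ≈ 5.0000)
-64*(t + W)/(u - 7658) = -64*(534691/106938 + 51060)/(2399 - 7658) = -174745247072/(53469*(-5259)) = -174745247072*(-1)/(53469*5259) = -64*(-5460788971/562386942) = 174745247072/281193471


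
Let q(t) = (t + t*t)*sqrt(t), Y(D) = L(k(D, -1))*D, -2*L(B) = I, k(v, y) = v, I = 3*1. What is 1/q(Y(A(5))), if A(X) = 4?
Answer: -I*sqrt(6)/180 ≈ -0.013608*I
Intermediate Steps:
I = 3
L(B) = -3/2 (L(B) = -1/2*3 = -3/2)
Y(D) = -3*D/2
q(t) = sqrt(t)*(t + t**2) (q(t) = (t + t**2)*sqrt(t) = sqrt(t)*(t + t**2))
1/q(Y(A(5))) = 1/((-3/2*4)**(3/2)*(1 - 3/2*4)) = 1/((-6)**(3/2)*(1 - 6)) = 1/(-6*I*sqrt(6)*(-5)) = 1/(30*I*sqrt(6)) = -I*sqrt(6)/180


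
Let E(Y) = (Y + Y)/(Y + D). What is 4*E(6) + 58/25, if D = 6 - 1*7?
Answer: 298/25 ≈ 11.920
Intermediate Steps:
D = -1 (D = 6 - 7 = -1)
E(Y) = 2*Y/(-1 + Y) (E(Y) = (Y + Y)/(Y - 1) = (2*Y)/(-1 + Y) = 2*Y/(-1 + Y))
4*E(6) + 58/25 = 4*(2*6/(-1 + 6)) + 58/25 = 4*(2*6/5) + 58*(1/25) = 4*(2*6*(⅕)) + 58/25 = 4*(12/5) + 58/25 = 48/5 + 58/25 = 298/25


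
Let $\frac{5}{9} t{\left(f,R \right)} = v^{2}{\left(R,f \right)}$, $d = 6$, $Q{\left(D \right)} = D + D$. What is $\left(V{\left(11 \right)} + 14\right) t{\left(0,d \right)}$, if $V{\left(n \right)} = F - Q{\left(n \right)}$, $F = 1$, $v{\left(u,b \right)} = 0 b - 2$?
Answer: $- \frac{252}{5} \approx -50.4$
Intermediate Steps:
$Q{\left(D \right)} = 2 D$
$v{\left(u,b \right)} = -2$ ($v{\left(u,b \right)} = 0 - 2 = -2$)
$t{\left(f,R \right)} = \frac{36}{5}$ ($t{\left(f,R \right)} = \frac{9 \left(-2\right)^{2}}{5} = \frac{9}{5} \cdot 4 = \frac{36}{5}$)
$V{\left(n \right)} = 1 - 2 n$
$\left(V{\left(11 \right)} + 14\right) t{\left(0,d \right)} = \left(\left(1 - 22\right) + 14\right) \frac{36}{5} = \left(-21 + 14\right) \frac{36}{5} = \left(-7\right) \frac{36}{5} = - \frac{252}{5}$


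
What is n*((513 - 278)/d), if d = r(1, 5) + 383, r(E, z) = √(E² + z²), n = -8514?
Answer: -69663870/13333 + 181890*√26/13333 ≈ -5155.4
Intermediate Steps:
d = 383 + √26 (d = √(1² + 5²) + 383 = √(1 + 25) + 383 = √26 + 383 = 383 + √26 ≈ 388.10)
n*((513 - 278)/d) = -8514*(513 - 278)/(383 + √26) = -2000790/(383 + √26)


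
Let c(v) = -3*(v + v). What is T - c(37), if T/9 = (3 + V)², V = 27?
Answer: 8322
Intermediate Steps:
c(v) = -6*v
T = 8100 (T = 9*(3 + 27)² = 9*30² = 9*900 = 8100)
T - c(37) = 8100 - (-6)*37 = 8100 - 1*(-222) = 8100 + 222 = 8322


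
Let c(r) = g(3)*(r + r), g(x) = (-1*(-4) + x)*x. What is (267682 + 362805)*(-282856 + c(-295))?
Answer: -186148764802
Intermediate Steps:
g(x) = x*(4 + x) (g(x) = (4 + x)*x = x*(4 + x))
c(r) = 42*r (c(r) = (3*(4 + 3))*(r + r) = (3*7)*(2*r) = 21*(2*r) = 42*r)
(267682 + 362805)*(-282856 + c(-295)) = (267682 + 362805)*(-282856 + 42*(-295)) = 630487*(-282856 - 12390) = 630487*(-295246) = -186148764802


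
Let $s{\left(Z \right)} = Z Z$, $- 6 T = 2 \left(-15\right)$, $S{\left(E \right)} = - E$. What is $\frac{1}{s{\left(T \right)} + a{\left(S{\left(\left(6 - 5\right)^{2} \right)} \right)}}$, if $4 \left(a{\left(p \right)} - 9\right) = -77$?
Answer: $\frac{4}{59} \approx 0.067797$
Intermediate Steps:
$T = 5$ ($T = - \frac{2 \left(-15\right)}{6} = \left(- \frac{1}{6}\right) \left(-30\right) = 5$)
$a{\left(p \right)} = - \frac{41}{4}$ ($a{\left(p \right)} = 9 + \frac{1}{4} \left(-77\right) = 9 - \frac{77}{4} = - \frac{41}{4}$)
$s{\left(Z \right)} = Z^{2}$
$\frac{1}{s{\left(T \right)} + a{\left(S{\left(\left(6 - 5\right)^{2} \right)} \right)}} = \frac{1}{5^{2} - \frac{41}{4}} = \frac{1}{25 - \frac{41}{4}} = \frac{1}{\frac{59}{4}} = \frac{4}{59}$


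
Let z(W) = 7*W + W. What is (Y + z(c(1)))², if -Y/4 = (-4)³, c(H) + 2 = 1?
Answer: 61504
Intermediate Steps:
c(H) = -1 (c(H) = -2 + 1 = -1)
z(W) = 8*W
Y = 256 (Y = -4*(-4)³ = -4*(-64) = 256)
(Y + z(c(1)))² = (256 + 8*(-1))² = (256 - 8)² = 248² = 61504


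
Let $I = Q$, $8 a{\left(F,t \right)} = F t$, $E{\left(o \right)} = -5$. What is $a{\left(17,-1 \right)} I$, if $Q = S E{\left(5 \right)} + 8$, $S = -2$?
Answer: $- \frac{153}{4} \approx -38.25$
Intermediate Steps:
$Q = 18$ ($Q = \left(-2\right) \left(-5\right) + 8 = 10 + 8 = 18$)
$a{\left(F,t \right)} = \frac{F t}{8}$
$I = 18$
$a{\left(17,-1 \right)} I = \frac{1}{8} \cdot 17 \left(-1\right) 18 = \left(- \frac{17}{8}\right) 18 = - \frac{153}{4}$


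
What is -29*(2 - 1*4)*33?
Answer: 1914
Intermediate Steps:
-29*(2 - 1*4)*33 = -29*(2 - 4)*33 = -29*(-2)*33 = 58*33 = 1914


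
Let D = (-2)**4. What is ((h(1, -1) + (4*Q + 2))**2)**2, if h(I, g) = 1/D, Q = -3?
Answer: 639128961/65536 ≈ 9752.3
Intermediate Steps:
D = 16
h(I, g) = 1/16
((h(1, -1) + (4*Q + 2))**2)**2 = ((1/16 + (4*(-3) + 2))**2)**2 = ((1/16 + (-12 + 2))**2)**2 = ((1/16 - 10)**2)**2 = ((-159/16)**2)**2 = (25281/256)**2 = 639128961/65536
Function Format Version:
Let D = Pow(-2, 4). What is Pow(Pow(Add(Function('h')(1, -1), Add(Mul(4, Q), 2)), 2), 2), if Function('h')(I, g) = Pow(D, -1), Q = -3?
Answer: Rational(639128961, 65536) ≈ 9752.3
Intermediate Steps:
D = 16
Function('h')(I, g) = Rational(1, 16) (Function('h')(I, g) = Pow(16, -1) = Rational(1, 16))
Pow(Pow(Add(Function('h')(1, -1), Add(Mul(4, Q), 2)), 2), 2) = Pow(Pow(Add(Rational(1, 16), Add(Mul(4, -3), 2)), 2), 2) = Pow(Pow(Add(Rational(1, 16), Add(-12, 2)), 2), 2) = Pow(Pow(Add(Rational(1, 16), -10), 2), 2) = Pow(Pow(Rational(-159, 16), 2), 2) = Pow(Rational(25281, 256), 2) = Rational(639128961, 65536)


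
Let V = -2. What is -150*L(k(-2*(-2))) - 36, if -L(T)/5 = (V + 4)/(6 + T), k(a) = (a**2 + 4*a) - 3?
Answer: 48/7 ≈ 6.8571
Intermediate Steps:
k(a) = -3 + a**2 + 4*a
L(T) = -10/(6 + T) (L(T) = -5*(-2 + 4)/(6 + T) = -10/(6 + T))
-150*L(k(-2*(-2))) - 36 = -(-1500)/(6 + (-3 + (-2*(-2))**2 + 4*(-2*(-2)))) - 36 = -(-1500)/(6 + (-3 + 4**2 + 4*4)) - 36 = -(-1500)/(6 + (-3 + 16 + 16)) - 36 = -(-1500)/(6 + 29) - 36 = -(-1500)/35 - 36 = -150*(-2/7) - 36 = 300/7 - 36 = 48/7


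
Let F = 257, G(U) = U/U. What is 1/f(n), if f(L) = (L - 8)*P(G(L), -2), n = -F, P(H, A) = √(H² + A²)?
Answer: -√5/1325 ≈ -0.0016876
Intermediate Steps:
G(U) = 1
P(H, A) = √(A² + H²)
n = -257 (n = -1*257 = -257)
f(L) = √5*(-8 + L) (f(L) = (L - 8)*√((-2)² + 1²) = (-8 + L)*√(4 + 1) = (-8 + L)*√5 = √5*(-8 + L))
1/f(n) = 1/(√5*(-8 - 257)) = 1/(√5*(-265)) = 1/(-265*√5) = -√5/1325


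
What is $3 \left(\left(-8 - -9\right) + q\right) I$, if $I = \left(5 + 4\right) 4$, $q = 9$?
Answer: $1080$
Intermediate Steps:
$I = 36$ ($I = 9 \cdot 4 = 36$)
$3 \left(\left(-8 - -9\right) + q\right) I = 3 \left(\left(-8 - -9\right) + 9\right) 36 = 3 \left(\left(-8 + 9\right) + 9\right) 36 = 3 \left(1 + 9\right) 36 = 3 \cdot 10 \cdot 36 = 30 \cdot 36 = 1080$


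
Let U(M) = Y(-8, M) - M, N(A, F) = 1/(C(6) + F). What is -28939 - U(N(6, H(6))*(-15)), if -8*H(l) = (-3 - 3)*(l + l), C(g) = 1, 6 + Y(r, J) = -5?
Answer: -57859/2 ≈ -28930.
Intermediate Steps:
Y(r, J) = -11 (Y(r, J) = -6 - 5 = -11)
H(l) = 3*l/2 (H(l) = -(-3 - 3)*(l + l)/8 = -(-3)*2*l/4 = -(-3)*l/2 = 3*l/2)
N(A, F) = 1/(1 + F)
U(M) = -11 - M
-28939 - U(N(6, H(6))*(-15)) = -28939 - (-11 - (-15)/(1 + (3/2)*6)) = -28939 - (-11 - (-15)/(1 + 9)) = -28939 - (-11 - (-15)/10) = -28939 - (-11 - 1*(-3/2)) = -28939 - (-11 + 3/2) = -28939 - 1*(-19/2) = -28939 + 19/2 = -57859/2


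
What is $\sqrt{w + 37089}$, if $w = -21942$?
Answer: $9 \sqrt{187} \approx 123.07$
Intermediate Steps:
$\sqrt{w + 37089} = \sqrt{-21942 + 37089} = \sqrt{15147} = 9 \sqrt{187}$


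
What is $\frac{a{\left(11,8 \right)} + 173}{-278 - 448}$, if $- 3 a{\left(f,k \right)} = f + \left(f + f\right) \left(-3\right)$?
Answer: $- \frac{287}{1089} \approx -0.26354$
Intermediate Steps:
$a{\left(f,k \right)} = \frac{5 f}{3}$ ($a{\left(f,k \right)} = - \frac{f + \left(f + f\right) \left(-3\right)}{3} = - \frac{f + 2 f \left(-3\right)}{3} = - \frac{f - 6 f}{3} = - \frac{\left(-5\right) f}{3} = \frac{5 f}{3}$)
$\frac{a{\left(11,8 \right)} + 173}{-278 - 448} = \frac{\frac{5}{3} \cdot 11 + 173}{-278 - 448} = \frac{\frac{55}{3} + 173}{-726} = \frac{574}{3} \left(- \frac{1}{726}\right) = - \frac{287}{1089}$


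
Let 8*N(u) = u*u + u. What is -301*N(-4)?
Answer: -903/2 ≈ -451.50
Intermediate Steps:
N(u) = u/8 + u**2/8 (N(u) = (u*u + u)/8 = (u**2 + u)/8 = (u + u**2)/8 = u/8 + u**2/8)
-301*N(-4) = -301*(-4)*(1 - 4)/8 = -301*(-4)*(-3)/8 = -301*3/2 = -903/2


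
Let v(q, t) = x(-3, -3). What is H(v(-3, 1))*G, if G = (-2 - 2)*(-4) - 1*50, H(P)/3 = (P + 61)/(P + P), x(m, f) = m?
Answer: 986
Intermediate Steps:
v(q, t) = -3
H(P) = 3*(61 + P)/(2*P) (H(P) = 3*((P + 61)/(P + P)) = 3*((61 + P)/((2*P))) = 3*((61 + P)*(1/(2*P))) = 3*((61 + P)/(2*P)) = 3*(61 + P)/(2*P))
G = -34 (G = -4*(-4) - 50 = 16 - 50 = -34)
H(v(-3, 1))*G = ((3/2)*(61 - 3)/(-3))*(-34) = ((3/2)*(-⅓)*58)*(-34) = -29*(-34) = 986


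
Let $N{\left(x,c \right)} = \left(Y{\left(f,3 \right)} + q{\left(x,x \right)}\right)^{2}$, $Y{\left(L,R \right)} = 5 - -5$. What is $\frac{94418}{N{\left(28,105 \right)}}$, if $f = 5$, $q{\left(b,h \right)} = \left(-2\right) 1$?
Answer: $\frac{47209}{32} \approx 1475.3$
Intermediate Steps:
$q{\left(b,h \right)} = -2$
$Y{\left(L,R \right)} = 10$ ($Y{\left(L,R \right)} = 5 + 5 = 10$)
$N{\left(x,c \right)} = 64$ ($N{\left(x,c \right)} = \left(10 - 2\right)^{2} = 8^{2} = 64$)
$\frac{94418}{N{\left(28,105 \right)}} = \frac{94418}{64} = 94418 \cdot \frac{1}{64} = \frac{47209}{32}$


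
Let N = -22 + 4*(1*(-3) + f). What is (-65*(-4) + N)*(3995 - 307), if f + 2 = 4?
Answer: 862992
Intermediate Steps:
f = 2 (f = -2 + 4 = 2)
N = -26 (N = -22 + 4*(1*(-3) + 2) = -22 + 4*(-3 + 2) = -22 + 4*(-1) = -22 - 4 = -26)
(-65*(-4) + N)*(3995 - 307) = (-65*(-4) - 26)*(3995 - 307) = (260 - 26)*3688 = 234*3688 = 862992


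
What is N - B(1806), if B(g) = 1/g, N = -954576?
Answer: -1723964257/1806 ≈ -9.5458e+5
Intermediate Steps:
N - B(1806) = -954576 - 1/1806 = -1723964257/1806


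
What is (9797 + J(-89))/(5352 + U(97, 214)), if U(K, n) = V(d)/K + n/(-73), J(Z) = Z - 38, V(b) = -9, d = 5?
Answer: 68473270/37876097 ≈ 1.8078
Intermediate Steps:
J(Z) = -38 + Z
U(K, n) = -9/K - n/73 (U(K, n) = -9/K + n/(-73) = -9/K + n*(-1/73) = -9/K - n/73)
(9797 + J(-89))/(5352 + U(97, 214)) = (9797 + (-38 - 89))/(5352 + (-9/97 - 1/73*214)) = (9797 - 127)/(5352 + (-9*1/97 - 214/73)) = 9670/(5352 + (-9/97 - 214/73)) = 9670/(5352 - 21415/7081) = 9670/(37876097/7081) = 9670*(7081/37876097) = 68473270/37876097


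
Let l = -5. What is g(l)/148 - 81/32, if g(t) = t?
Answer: -3037/1184 ≈ -2.5650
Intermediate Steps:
g(l)/148 - 81/32 = -5/148 - 81/32 = -3037/1184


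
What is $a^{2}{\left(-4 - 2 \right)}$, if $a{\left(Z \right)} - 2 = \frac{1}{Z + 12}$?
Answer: $\frac{169}{36} \approx 4.6944$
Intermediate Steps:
$a{\left(Z \right)} = 2 + \frac{1}{12 + Z}$ ($a{\left(Z \right)} = 2 + \frac{1}{Z + 12} = 2 + \frac{1}{12 + Z}$)
$a^{2}{\left(-4 - 2 \right)} = \left(\frac{25 + 2 \left(-4 - 2\right)}{12 - 6}\right)^{2} = \left(\frac{25 + 2 \left(-6\right)}{12 - 6}\right)^{2} = \left(\frac{25 - 12}{6}\right)^{2} = \left(\frac{1}{6} \cdot 13\right)^{2} = \left(\frac{13}{6}\right)^{2} = \frac{169}{36}$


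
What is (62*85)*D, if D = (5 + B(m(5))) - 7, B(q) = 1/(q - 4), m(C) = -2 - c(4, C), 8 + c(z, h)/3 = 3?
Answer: -89590/9 ≈ -9954.4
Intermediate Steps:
c(z, h) = -15 (c(z, h) = -24 + 3*3 = -24 + 9 = -15)
m(C) = 13 (m(C) = -2 - 1*(-15) = -2 + 15 = 13)
B(q) = 1/(-4 + q)
D = -17/9 (D = (5 + 1/(-4 + 13)) - 7 = (5 + 1/9) - 7 = (5 + ⅑) - 7 = 46/9 - 7 = -17/9 ≈ -1.8889)
(62*85)*D = (62*85)*(-17/9) = 5270*(-17/9) = -89590/9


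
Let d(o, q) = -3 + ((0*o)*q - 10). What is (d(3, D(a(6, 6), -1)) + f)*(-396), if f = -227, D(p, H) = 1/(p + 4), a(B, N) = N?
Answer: 95040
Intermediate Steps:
D(p, H) = 1/(4 + p)
d(o, q) = -13 (d(o, q) = -3 + (0*q - 10) = -3 + (0 - 10) = -3 - 10 = -13)
(d(3, D(a(6, 6), -1)) + f)*(-396) = (-13 - 227)*(-396) = -240*(-396) = 95040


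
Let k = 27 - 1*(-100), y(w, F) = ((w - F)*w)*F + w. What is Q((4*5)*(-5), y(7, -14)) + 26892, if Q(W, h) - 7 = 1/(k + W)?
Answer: 726274/27 ≈ 26899.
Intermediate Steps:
y(w, F) = w + F*w*(w - F) (y(w, F) = (w*(w - F))*F + w = F*w*(w - F) + w = w + F*w*(w - F))
k = 127 (k = 27 + 100 = 127)
Q(W, h) = 7 + 1/(127 + W)
Q((4*5)*(-5), y(7, -14)) + 26892 = (890 + 7*((4*5)*(-5)))/(127 + (4*5)*(-5)) + 26892 = (890 + 7*(20*(-5)))/(127 + 20*(-5)) + 26892 = (890 + 7*(-100))/(127 - 100) + 26892 = (890 - 700)/27 + 26892 = (1/27)*190 + 26892 = 190/27 + 26892 = 726274/27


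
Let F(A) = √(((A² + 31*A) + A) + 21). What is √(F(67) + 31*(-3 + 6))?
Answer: √(93 + √6654) ≈ 13.213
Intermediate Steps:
F(A) = √(21 + A² + 32*A) (F(A) = √((A² + 32*A) + 21) = √(21 + A² + 32*A))
√(F(67) + 31*(-3 + 6)) = √(√(21 + 67² + 32*67) + 31*(-3 + 6)) = √(√(21 + 4489 + 2144) + 31*3) = √(√6654 + 93) = √(93 + √6654)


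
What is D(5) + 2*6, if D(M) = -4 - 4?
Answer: 4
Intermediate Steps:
D(M) = -8
D(5) + 2*6 = -8 + 2*6 = -8 + 12 = 4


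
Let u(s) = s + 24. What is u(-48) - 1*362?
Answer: -386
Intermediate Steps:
u(s) = 24 + s
u(-48) - 1*362 = (24 - 48) - 1*362 = -24 - 362 = -386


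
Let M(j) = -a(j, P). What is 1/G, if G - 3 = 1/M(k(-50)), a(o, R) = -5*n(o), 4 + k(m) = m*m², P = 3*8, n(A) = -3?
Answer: 15/44 ≈ 0.34091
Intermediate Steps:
P = 24
k(m) = -4 + m³ (k(m) = -4 + m*m² = -4 + m³)
a(o, R) = 15 (a(o, R) = -5*(-3) = 15)
M(j) = -15 (M(j) = -1*15 = -15)
G = 44/15 (G = 3 + 1/(-15) = 3 - 1/15 = 44/15 ≈ 2.9333)
1/G = 1/(44/15) = 15/44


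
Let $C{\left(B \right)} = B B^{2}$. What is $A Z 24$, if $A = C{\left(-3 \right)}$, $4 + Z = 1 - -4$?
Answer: $-648$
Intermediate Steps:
$C{\left(B \right)} = B^{3}$
$Z = 1$ ($Z = -4 + \left(1 - -4\right) = -4 + \left(1 + 4\right) = -4 + 5 = 1$)
$A = -27$ ($A = \left(-3\right)^{3} = -27$)
$A Z 24 = \left(-27\right) 1 \cdot 24 = \left(-27\right) 24 = -648$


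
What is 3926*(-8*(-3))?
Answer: 94224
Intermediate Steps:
3926*(-8*(-3)) = 3926*24 = 94224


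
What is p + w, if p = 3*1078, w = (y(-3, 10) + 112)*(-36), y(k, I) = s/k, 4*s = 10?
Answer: -768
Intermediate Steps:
s = 5/2 (s = (¼)*10 = 5/2 ≈ 2.5000)
y(k, I) = 5/(2*k)
w = -4002 (w = ((5/2)/(-3) + 112)*(-36) = ((5/2)*(-⅓) + 112)*(-36) = (-⅚ + 112)*(-36) = (667/6)*(-36) = -4002)
p = 3234
p + w = 3234 - 4002 = -768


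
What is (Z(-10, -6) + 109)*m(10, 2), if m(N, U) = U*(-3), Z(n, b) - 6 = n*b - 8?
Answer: -1002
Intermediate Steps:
Z(n, b) = -2 + b*n (Z(n, b) = 6 + (n*b - 8) = 6 + (b*n - 8) = 6 + (-8 + b*n) = -2 + b*n)
m(N, U) = -3*U
(Z(-10, -6) + 109)*m(10, 2) = ((-2 - 6*(-10)) + 109)*(-3*2) = ((-2 + 60) + 109)*(-6) = (58 + 109)*(-6) = 167*(-6) = -1002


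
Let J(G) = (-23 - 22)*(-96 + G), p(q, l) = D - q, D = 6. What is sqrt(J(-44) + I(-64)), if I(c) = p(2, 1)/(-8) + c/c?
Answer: sqrt(25202)/2 ≈ 79.376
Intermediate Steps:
p(q, l) = 6 - q
J(G) = 4320 - 45*G (J(G) = -45*(-96 + G) = 4320 - 45*G)
I(c) = 1/2 (I(c) = (6 - 1*2)/(-8) + c/c = (6 - 2)*(-1/8) + 1 = 4*(-1/8) + 1 = -1/2 + 1 = 1/2)
sqrt(J(-44) + I(-64)) = sqrt((4320 - 45*(-44)) + 1/2) = sqrt((4320 + 1980) + 1/2) = sqrt(6300 + 1/2) = sqrt(12601/2) = sqrt(25202)/2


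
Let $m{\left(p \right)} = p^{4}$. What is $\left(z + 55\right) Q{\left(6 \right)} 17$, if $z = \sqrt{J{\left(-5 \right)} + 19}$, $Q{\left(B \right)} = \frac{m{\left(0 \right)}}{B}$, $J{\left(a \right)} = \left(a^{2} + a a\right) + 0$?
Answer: $0$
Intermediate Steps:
$J{\left(a \right)} = 2 a^{2}$ ($J{\left(a \right)} = \left(a^{2} + a^{2}\right) + 0 = 2 a^{2} + 0 = 2 a^{2}$)
$Q{\left(B \right)} = 0$ ($Q{\left(B \right)} = \frac{0^{4}}{B} = \frac{0}{B} = 0$)
$z = \sqrt{69}$ ($z = \sqrt{2 \left(-5\right)^{2} + 19} = \sqrt{2 \cdot 25 + 19} = \sqrt{50 + 19} = \sqrt{69} \approx 8.3066$)
$\left(z + 55\right) Q{\left(6 \right)} 17 = \left(\sqrt{69} + 55\right) 0 \cdot 17 = \left(55 + \sqrt{69}\right) 0 = 0$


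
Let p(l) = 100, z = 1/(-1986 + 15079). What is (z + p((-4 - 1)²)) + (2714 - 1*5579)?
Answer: -36202144/13093 ≈ -2765.0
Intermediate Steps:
z = 1/13093 ≈ 7.6377e-5
(z + p((-4 - 1)²)) + (2714 - 1*5579) = (1/13093 + 100) + (2714 - 1*5579) = 1309301/13093 + (2714 - 5579) = 1309301/13093 - 2865 = -36202144/13093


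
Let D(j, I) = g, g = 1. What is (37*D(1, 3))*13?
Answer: 481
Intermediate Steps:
D(j, I) = 1
(37*D(1, 3))*13 = (37*1)*13 = 37*13 = 481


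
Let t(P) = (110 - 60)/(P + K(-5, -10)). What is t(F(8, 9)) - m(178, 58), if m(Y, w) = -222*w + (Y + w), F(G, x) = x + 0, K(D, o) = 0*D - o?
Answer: 240210/19 ≈ 12643.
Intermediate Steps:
K(D, o) = -o (K(D, o) = 0 - o = -o)
F(G, x) = x
t(P) = 50/(10 + P) (t(P) = (110 - 60)/(P - 1*(-10)) = 50/(P + 10) = 50/(10 + P))
m(Y, w) = Y - 221*w
t(F(8, 9)) - m(178, 58) = 50/(10 + 9) - (178 - 221*58) = 50/19 - (178 - 12818) = 50*(1/19) - 1*(-12640) = 50/19 + 12640 = 240210/19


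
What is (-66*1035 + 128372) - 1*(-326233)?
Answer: 386295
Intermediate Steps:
(-66*1035 + 128372) - 1*(-326233) = (-68310 + 128372) + 326233 = 60062 + 326233 = 386295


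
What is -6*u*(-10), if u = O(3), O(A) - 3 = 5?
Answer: 480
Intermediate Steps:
O(A) = 8 (O(A) = 3 + 5 = 8)
u = 8
-6*u*(-10) = -6*8*(-10) = -48*(-10) = 480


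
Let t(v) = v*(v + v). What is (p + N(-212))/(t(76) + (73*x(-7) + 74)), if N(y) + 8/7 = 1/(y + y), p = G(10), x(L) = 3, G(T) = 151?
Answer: 444769/35155960 ≈ 0.012651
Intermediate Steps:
p = 151
N(y) = -8/7 + 1/(2*y) (N(y) = -8/7 + 1/(y + y) = -8/7 + 1/(2*y))
t(v) = 2*v² (t(v) = v*(2*v) = 2*v²)
(p + N(-212))/(t(76) + (73*x(-7) + 74)) = (151 + (1/14)*(7 - 16*(-212))/(-212))/(2*76² + (73*3 + 74)) = (151 + (1/14)*(-1/212)*(7 + 3392))/(2*5776 + (219 + 74)) = (151 + (1/14)*(-1/212)*3399)/(11552 + 293) = (151 - 3399/2968)/11845 = (444769/2968)*(1/11845) = 444769/35155960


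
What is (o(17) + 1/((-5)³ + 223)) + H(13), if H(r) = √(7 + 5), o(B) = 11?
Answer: 1079/98 + 2*√3 ≈ 14.474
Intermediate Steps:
H(r) = 2*√3 (H(r) = √12 = 2*√3)
(o(17) + 1/((-5)³ + 223)) + H(13) = (11 + 1/((-5)³ + 223)) + 2*√3 = (11 + 1/(-125 + 223)) + 2*√3 = (11 + 1/98) + 2*√3 = 1079/98 + 2*√3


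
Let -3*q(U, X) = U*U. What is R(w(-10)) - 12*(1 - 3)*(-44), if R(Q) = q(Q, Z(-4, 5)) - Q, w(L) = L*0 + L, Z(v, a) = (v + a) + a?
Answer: -3238/3 ≈ -1079.3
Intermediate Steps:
Z(v, a) = v + 2*a (Z(v, a) = (a + v) + a = v + 2*a)
q(U, X) = -U²/3 (q(U, X) = -U*U/3 = -U²/3)
w(L) = L (w(L) = 0 + L = L)
R(Q) = -Q - Q²/3 (R(Q) = -Q²/3 - Q = -Q - Q²/3)
R(w(-10)) - 12*(1 - 3)*(-44) = (⅓)*(-10)*(-3 - 1*(-10)) - 12*(1 - 3)*(-44) = (⅓)*(-10)*(-3 + 10) - 12*(-2)*(-44) = (⅓)*(-10)*7 - (-24)*(-44) = -70/3 - 1*1056 = -70/3 - 1056 = -3238/3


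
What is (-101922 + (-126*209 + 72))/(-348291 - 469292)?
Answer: 128184/817583 ≈ 0.15678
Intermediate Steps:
(-101922 + (-126*209 + 72))/(-348291 - 469292) = (-101922 + (-26334 + 72))/(-817583) = (-101922 - 26262)*(-1/817583) = -128184*(-1/817583) = 128184/817583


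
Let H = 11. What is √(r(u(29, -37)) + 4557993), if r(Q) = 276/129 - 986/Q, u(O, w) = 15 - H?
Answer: √33709108938/86 ≈ 2134.9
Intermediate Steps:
u(O, w) = 4 (u(O, w) = 15 - 1*11 = 15 - 11 = 4)
r(Q) = 92/43 - 986/Q (r(Q) = 276*(1/129) - 986/Q = 92/43 - 986/Q)
√(r(u(29, -37)) + 4557993) = √((92/43 - 986/4) + 4557993) = √((92/43 - 986*¼) + 4557993) = √((92/43 - 493/2) + 4557993) = √(-21015/86 + 4557993) = √(391966383/86) = √33709108938/86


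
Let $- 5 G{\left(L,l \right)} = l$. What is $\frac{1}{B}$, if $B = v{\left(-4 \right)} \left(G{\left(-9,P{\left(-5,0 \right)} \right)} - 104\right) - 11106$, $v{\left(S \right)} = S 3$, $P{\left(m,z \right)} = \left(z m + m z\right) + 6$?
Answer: $- \frac{5}{49218} \approx -0.00010159$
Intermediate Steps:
$P{\left(m,z \right)} = 6 + 2 m z$ ($P{\left(m,z \right)} = \left(m z + m z\right) + 6 = 2 m z + 6 = 6 + 2 m z$)
$v{\left(S \right)} = 3 S$
$G{\left(L,l \right)} = - \frac{l}{5}$
$B = - \frac{49218}{5}$ ($B = 3 \left(-4\right) \left(- \frac{6 + 2 \left(-5\right) 0}{5} - 104\right) - 11106 = - 12 \left(- \frac{6 + 0}{5} - 104\right) - 11106 = - 12 \left(\left(- \frac{1}{5}\right) 6 - 104\right) - 11106 = - 12 \left(- \frac{6}{5} - 104\right) - 11106 = \left(-12\right) \left(- \frac{526}{5}\right) - 11106 = \frac{6312}{5} - 11106 = - \frac{49218}{5} \approx -9843.6$)
$\frac{1}{B} = \frac{1}{- \frac{49218}{5}} = - \frac{5}{49218}$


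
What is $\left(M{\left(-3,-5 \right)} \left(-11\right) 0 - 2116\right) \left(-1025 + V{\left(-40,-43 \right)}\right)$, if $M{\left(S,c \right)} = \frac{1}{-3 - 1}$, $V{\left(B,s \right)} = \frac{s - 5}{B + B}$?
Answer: $\frac{10838152}{5} \approx 2.1676 \cdot 10^{6}$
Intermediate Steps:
$V{\left(B,s \right)} = \frac{-5 + s}{2 B}$
$M{\left(S,c \right)} = - \frac{1}{4}$ ($M{\left(S,c \right)} = \frac{1}{-4} = - \frac{1}{4}$)
$\left(M{\left(-3,-5 \right)} \left(-11\right) 0 - 2116\right) \left(-1025 + V{\left(-40,-43 \right)}\right) = \left(\left(- \frac{1}{4}\right) \left(-11\right) 0 - 2116\right) \left(-1025 + \frac{-5 - 43}{2 \left(-40\right)}\right) = \left(\frac{11}{4} \cdot 0 - 2116\right) \left(-1025 + \frac{1}{2} \left(- \frac{1}{40}\right) \left(-48\right)\right) = \left(0 - 2116\right) \left(-1025 + \frac{3}{5}\right) = \left(-2116\right) \left(- \frac{5122}{5}\right) = \frac{10838152}{5}$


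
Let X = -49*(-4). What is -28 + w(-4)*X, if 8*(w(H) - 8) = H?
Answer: 1442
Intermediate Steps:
X = 196
w(H) = 8 + H/8
-28 + w(-4)*X = -28 + (8 + (⅛)*(-4))*196 = -28 + (8 - ½)*196 = -28 + (15/2)*196 = -28 + 1470 = 1442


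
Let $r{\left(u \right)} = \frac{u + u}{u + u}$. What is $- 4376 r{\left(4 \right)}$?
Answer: $-4376$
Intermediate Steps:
$r{\left(u \right)} = 1$ ($r{\left(u \right)} = \frac{2 u}{2 u} = 2 u \frac{1}{2 u} = 1$)
$- 4376 r{\left(4 \right)} = \left(-4376\right) 1 = -4376$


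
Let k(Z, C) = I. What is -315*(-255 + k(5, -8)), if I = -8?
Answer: 82845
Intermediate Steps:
k(Z, C) = -8
-315*(-255 + k(5, -8)) = -315*(-255 - 8) = -315*(-263) = 82845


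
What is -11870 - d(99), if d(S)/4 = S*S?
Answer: -51074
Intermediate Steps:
d(S) = 4*S² (d(S) = 4*(S*S) = 4*S²)
-11870 - d(99) = -11870 - 4*99² = -11870 - 4*9801 = -11870 - 1*39204 = -11870 - 39204 = -51074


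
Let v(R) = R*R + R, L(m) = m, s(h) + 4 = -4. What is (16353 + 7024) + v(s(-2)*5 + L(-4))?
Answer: 25269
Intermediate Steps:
s(h) = -8 (s(h) = -4 - 4 = -8)
v(R) = R + R² (v(R) = R² + R = R + R²)
(16353 + 7024) + v(s(-2)*5 + L(-4)) = (16353 + 7024) + (-8*5 - 4)*(1 + (-8*5 - 4)) = 23377 + (-40 - 4)*(1 + (-40 - 4)) = 23377 - 44*(1 - 44) = 23377 - 44*(-43) = 23377 + 1892 = 25269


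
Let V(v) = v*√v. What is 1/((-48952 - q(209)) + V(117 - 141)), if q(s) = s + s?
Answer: I/(2*(-24685*I + 24*√6)) ≈ -2.0255e-5 + 4.8238e-8*I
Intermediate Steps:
q(s) = 2*s
V(v) = v^(3/2)
1/((-48952 - q(209)) + V(117 - 141)) = 1/((-48952 - 2*209) + (117 - 141)^(3/2)) = 1/((-48952 - 1*418) + (-24)^(3/2)) = 1/((-48952 - 418) - 48*I*√6) = 1/(-49370 - 48*I*√6)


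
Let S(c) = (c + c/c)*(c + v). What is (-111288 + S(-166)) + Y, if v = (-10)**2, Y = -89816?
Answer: -190214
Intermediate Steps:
v = 100
S(c) = (1 + c)*(100 + c) (S(c) = (c + c/c)*(c + 100) = (c + 1)*(100 + c) = (1 + c)*(100 + c))
(-111288 + S(-166)) + Y = (-111288 + (100 + (-166)**2 + 101*(-166))) - 89816 = (-111288 + (100 + 27556 - 16766)) - 89816 = (-111288 + 10890) - 89816 = -100398 - 89816 = -190214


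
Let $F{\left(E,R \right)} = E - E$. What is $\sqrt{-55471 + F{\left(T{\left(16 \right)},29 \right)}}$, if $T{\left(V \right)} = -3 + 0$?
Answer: $i \sqrt{55471} \approx 235.52 i$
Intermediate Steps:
$T{\left(V \right)} = -3$
$F{\left(E,R \right)} = 0$
$\sqrt{-55471 + F{\left(T{\left(16 \right)},29 \right)}} = \sqrt{-55471 + 0} = \sqrt{-55471} = i \sqrt{55471}$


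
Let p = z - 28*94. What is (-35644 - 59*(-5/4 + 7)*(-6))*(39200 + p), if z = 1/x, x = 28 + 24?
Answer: -127815612529/104 ≈ -1.2290e+9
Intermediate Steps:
x = 52
z = 1/52 ≈ 0.019231
p = -136863/52 (p = 1/52 - 28*94 = 1/52 - 2632 = -136863/52 ≈ -2632.0)
(-35644 - 59*(-5/4 + 7)*(-6))*(39200 + p) = (-35644 - 59*(-5/4 + 7)*(-6))*(39200 - 136863/52) = (-35644 - 59*(-5*¼ + 7)*(-6))*(1901537/52) = (-35644 - 59*(-5/4 + 7)*(-6))*(1901537/52) = (-35644 - 1357*(-6)/4)*(1901537/52) = (-35644 - 59*(-69/2))*(1901537/52) = (-35644 + 4071/2)*(1901537/52) = -67217/2*1901537/52 = -127815612529/104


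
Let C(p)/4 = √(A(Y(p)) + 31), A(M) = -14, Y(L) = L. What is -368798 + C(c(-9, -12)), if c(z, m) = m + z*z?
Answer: -368798 + 4*√17 ≈ -3.6878e+5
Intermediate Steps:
c(z, m) = m + z²
C(p) = 4*√17 (C(p) = 4*√(-14 + 31) = 4*√17)
-368798 + C(c(-9, -12)) = -368798 + 4*√17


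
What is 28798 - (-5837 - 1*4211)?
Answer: 38846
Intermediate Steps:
28798 - (-5837 - 1*4211) = 28798 - (-5837 - 4211) = 28798 - 1*(-10048) = 28798 + 10048 = 38846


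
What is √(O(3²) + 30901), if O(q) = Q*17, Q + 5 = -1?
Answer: √30799 ≈ 175.50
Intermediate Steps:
Q = -6 (Q = -5 - 1 = -6)
O(q) = -102 (O(q) = -6*17 = -102)
√(O(3²) + 30901) = √(-102 + 30901) = √30799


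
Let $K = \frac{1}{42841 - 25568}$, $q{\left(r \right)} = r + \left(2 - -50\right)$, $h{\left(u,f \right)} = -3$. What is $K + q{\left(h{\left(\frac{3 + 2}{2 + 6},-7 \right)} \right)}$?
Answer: $\frac{846378}{17273} \approx 49.0$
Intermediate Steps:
$q{\left(r \right)} = 52 + r$ ($q{\left(r \right)} = r + \left(2 + 50\right) = r + 52 = 52 + r$)
$K = \frac{1}{17273} \approx 5.7894 \cdot 10^{-5}$
$K + q{\left(h{\left(\frac{3 + 2}{2 + 6},-7 \right)} \right)} = \frac{1}{17273} + \left(52 - 3\right) = \frac{1}{17273} + 49 = \frac{846378}{17273}$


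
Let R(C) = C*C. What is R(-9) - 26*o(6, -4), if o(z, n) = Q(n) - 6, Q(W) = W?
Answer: 341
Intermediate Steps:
R(C) = C**2
o(z, n) = -6 + n (o(z, n) = n - 6 = -6 + n)
R(-9) - 26*o(6, -4) = (-9)**2 - 26*(-6 - 4) = 81 - 26*(-10) = 81 + 260 = 341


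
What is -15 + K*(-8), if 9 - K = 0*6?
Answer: -87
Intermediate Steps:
K = 9 (K = 9 - 0*6 = 9 - 1*0 = 9 + 0 = 9)
-15 + K*(-8) = -15 + 9*(-8) = -15 - 72 = -87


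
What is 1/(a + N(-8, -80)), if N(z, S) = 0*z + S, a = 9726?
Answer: 1/9646 ≈ 0.00010367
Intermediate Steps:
N(z, S) = S (N(z, S) = 0 + S = S)
1/(a + N(-8, -80)) = 1/(9726 - 80) = 1/9646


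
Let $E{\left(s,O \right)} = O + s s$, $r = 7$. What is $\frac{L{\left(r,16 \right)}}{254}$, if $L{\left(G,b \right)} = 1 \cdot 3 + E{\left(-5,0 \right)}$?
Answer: $\frac{14}{127} \approx 0.11024$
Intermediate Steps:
$E{\left(s,O \right)} = O + s^{2}$
$L{\left(G,b \right)} = 28$ ($L{\left(G,b \right)} = 1 \cdot 3 + \left(0 + \left(-5\right)^{2}\right) = 3 + \left(0 + 25\right) = 3 + 25 = 28$)
$\frac{L{\left(r,16 \right)}}{254} = \frac{28}{254} = 28 \cdot \frac{1}{254} = \frac{14}{127}$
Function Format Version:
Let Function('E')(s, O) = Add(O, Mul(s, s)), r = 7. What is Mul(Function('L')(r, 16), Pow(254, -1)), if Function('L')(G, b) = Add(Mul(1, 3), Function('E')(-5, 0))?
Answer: Rational(14, 127) ≈ 0.11024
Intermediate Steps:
Function('E')(s, O) = Add(O, Pow(s, 2))
Function('L')(G, b) = 28 (Function('L')(G, b) = Add(Mul(1, 3), Add(0, Pow(-5, 2))) = Add(3, Add(0, 25)) = Add(3, 25) = 28)
Mul(Function('L')(r, 16), Pow(254, -1)) = Mul(28, Pow(254, -1)) = Mul(28, Rational(1, 254)) = Rational(14, 127)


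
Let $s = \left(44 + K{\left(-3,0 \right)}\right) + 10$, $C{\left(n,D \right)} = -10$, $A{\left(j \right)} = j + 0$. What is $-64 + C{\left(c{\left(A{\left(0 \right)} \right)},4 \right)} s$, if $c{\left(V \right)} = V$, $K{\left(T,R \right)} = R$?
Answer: $-604$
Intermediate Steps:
$A{\left(j \right)} = j$
$s = 54$ ($s = \left(44 + 0\right) + 10 = 44 + 10 = 54$)
$-64 + C{\left(c{\left(A{\left(0 \right)} \right)},4 \right)} s = -64 - 540 = -604$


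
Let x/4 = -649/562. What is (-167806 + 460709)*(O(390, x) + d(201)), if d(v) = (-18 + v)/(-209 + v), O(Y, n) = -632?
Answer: -1534518817/8 ≈ -1.9181e+8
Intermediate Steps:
x = -1298/281 (x = 4*(-649/562) = -1298/281 ≈ -4.6192)
d(v) = (-18 + v)/(-209 + v)
(-167806 + 460709)*(O(390, x) + d(201)) = (-167806 + 460709)*(-632 + (-18 + 201)/(-209 + 201)) = 292903*(-632 + 183/(-8)) = 292903*(-632 - 1/8*183) = 292903*(-632 - 183/8) = 292903*(-5239/8) = -1534518817/8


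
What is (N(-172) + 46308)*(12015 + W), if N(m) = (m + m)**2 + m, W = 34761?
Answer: 7693342272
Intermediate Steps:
N(m) = m + 4*m**2 (N(m) = (2*m)**2 + m = 4*m**2 + m = m + 4*m**2)
(N(-172) + 46308)*(12015 + W) = (-172*(1 + 4*(-172)) + 46308)*(12015 + 34761) = (-172*(1 - 688) + 46308)*46776 = (-172*(-687) + 46308)*46776 = (118164 + 46308)*46776 = 164472*46776 = 7693342272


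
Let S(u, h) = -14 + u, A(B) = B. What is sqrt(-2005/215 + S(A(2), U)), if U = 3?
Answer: I*sqrt(39431)/43 ≈ 4.618*I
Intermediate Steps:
sqrt(-2005/215 + S(A(2), U)) = sqrt(-2005/215 + (-14 + 2)) = sqrt(-2005*1/215 - 12) = sqrt(-401/43 - 12) = sqrt(-917/43) = I*sqrt(39431)/43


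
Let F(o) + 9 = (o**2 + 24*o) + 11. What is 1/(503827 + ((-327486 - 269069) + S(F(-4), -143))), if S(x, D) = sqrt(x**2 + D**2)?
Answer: -92728/8598455451 - 13*sqrt(157)/8598455451 ≈ -1.0803e-5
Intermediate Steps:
F(o) = 2 + o**2 + 24*o (F(o) = -9 + ((o**2 + 24*o) + 11) = -9 + (11 + o**2 + 24*o) = 2 + o**2 + 24*o)
S(x, D) = sqrt(D**2 + x**2)
1/(503827 + ((-327486 - 269069) + S(F(-4), -143))) = 1/(503827 + ((-327486 - 269069) + sqrt((-143)**2 + (2 + (-4)**2 + 24*(-4))**2))) = 1/(503827 + (-596555 + sqrt(20449 + (2 + 16 - 96)**2))) = 1/(503827 + (-596555 + sqrt(20449 + (-78)**2))) = 1/(503827 + (-596555 + sqrt(20449 + 6084))) = 1/(503827 + (-596555 + sqrt(26533))) = 1/(503827 + (-596555 + 13*sqrt(157))) = 1/(-92728 + 13*sqrt(157))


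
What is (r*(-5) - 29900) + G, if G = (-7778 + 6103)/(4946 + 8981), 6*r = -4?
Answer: -1249117655/41781 ≈ -29897.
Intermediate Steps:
r = -⅔ (r = (⅙)*(-4) = -⅔ ≈ -0.66667)
G = -1675/13927 ≈ -0.12027
(r*(-5) - 29900) + G = (-⅔*(-5) - 29900) - 1675/13927 = (10/3 - 29900) - 1675/13927 = -89690/3 - 1675/13927 = -1249117655/41781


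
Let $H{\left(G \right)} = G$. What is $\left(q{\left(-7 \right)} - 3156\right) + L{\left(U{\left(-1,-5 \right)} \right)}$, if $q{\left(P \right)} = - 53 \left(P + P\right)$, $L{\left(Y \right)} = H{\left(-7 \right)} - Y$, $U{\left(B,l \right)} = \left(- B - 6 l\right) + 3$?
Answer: $-2455$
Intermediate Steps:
$U{\left(B,l \right)} = 3 - B - 6 l$
$L{\left(Y \right)} = -7 - Y$
$q{\left(P \right)} = - 106 P$ ($q{\left(P \right)} = - 53 \cdot 2 P = - 106 P$)
$\left(q{\left(-7 \right)} - 3156\right) + L{\left(U{\left(-1,-5 \right)} \right)} = \left(\left(-106\right) \left(-7\right) - 3156\right) - \left(10 + 1 + 30\right) = \left(742 - 3156\right) - 41 = -2414 - 41 = -2455$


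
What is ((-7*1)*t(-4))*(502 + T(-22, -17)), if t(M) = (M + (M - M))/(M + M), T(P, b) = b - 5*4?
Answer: -3255/2 ≈ -1627.5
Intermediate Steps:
T(P, b) = -20 + b (T(P, b) = b - 20 = -20 + b)
t(M) = ½ (t(M) = (M + 0)/((2*M)) = M*(1/(2*M)) = ½)
((-7*1)*t(-4))*(502 + T(-22, -17)) = (-7*1*(½))*(502 + (-20 - 17)) = (-7*½)*(502 - 37) = -7/2*465 = -3255/2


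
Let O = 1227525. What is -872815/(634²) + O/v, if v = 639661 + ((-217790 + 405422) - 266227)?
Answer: 617369685/37587307516 ≈ 0.016425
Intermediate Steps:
v = 561066 (v = 639661 + (187632 - 266227) = 639661 - 78595 = 561066)
-872815/(634²) + O/v = -872815/(634²) + 1227525/561066 = -872815/401956 + 1227525*(1/561066) = -872815*1/401956 + 409175/187022 = -872815/401956 + 409175/187022 = 617369685/37587307516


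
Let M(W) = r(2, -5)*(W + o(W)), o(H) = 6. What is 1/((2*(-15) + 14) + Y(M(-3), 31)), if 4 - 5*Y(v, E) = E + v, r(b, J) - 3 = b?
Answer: -5/122 ≈ -0.040984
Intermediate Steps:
r(b, J) = 3 + b
M(W) = 30 + 5*W (M(W) = (3 + 2)*(W + 6) = 5*(6 + W) = 30 + 5*W)
Y(v, E) = ⅘ - E/5 - v/5 (Y(v, E) = ⅘ - (E + v)/5 = ⅘ + (-E/5 - v/5) = ⅘ - E/5 - v/5)
1/((2*(-15) + 14) + Y(M(-3), 31)) = 1/((2*(-15) + 14) + (⅘ - ⅕*31 - (30 + 5*(-3))/5)) = 1/((-30 + 14) + (⅘ - 31/5 - (30 - 15)/5)) = 1/(-16 + (⅘ - 31/5 - ⅕*15)) = 1/(-16 + (⅘ - 31/5 - 3)) = 1/(-16 - 42/5) = 1/(-122/5) = -5/122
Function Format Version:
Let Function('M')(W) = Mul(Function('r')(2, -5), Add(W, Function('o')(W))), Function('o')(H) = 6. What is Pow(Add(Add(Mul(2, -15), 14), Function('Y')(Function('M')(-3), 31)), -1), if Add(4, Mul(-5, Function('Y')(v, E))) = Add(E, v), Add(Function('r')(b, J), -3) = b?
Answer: Rational(-5, 122) ≈ -0.040984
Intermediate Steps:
Function('r')(b, J) = Add(3, b)
Function('M')(W) = Add(30, Mul(5, W)) (Function('M')(W) = Mul(Add(3, 2), Add(W, 6)) = Mul(5, Add(6, W)) = Add(30, Mul(5, W)))
Function('Y')(v, E) = Add(Rational(4, 5), Mul(Rational(-1, 5), E), Mul(Rational(-1, 5), v)) (Function('Y')(v, E) = Add(Rational(4, 5), Mul(Rational(-1, 5), Add(E, v))) = Add(Rational(4, 5), Add(Mul(Rational(-1, 5), E), Mul(Rational(-1, 5), v))) = Add(Rational(4, 5), Mul(Rational(-1, 5), E), Mul(Rational(-1, 5), v)))
Pow(Add(Add(Mul(2, -15), 14), Function('Y')(Function('M')(-3), 31)), -1) = Pow(Add(Add(Mul(2, -15), 14), Add(Rational(4, 5), Mul(Rational(-1, 5), 31), Mul(Rational(-1, 5), Add(30, Mul(5, -3))))), -1) = Pow(Add(Add(-30, 14), Add(Rational(4, 5), Rational(-31, 5), Mul(Rational(-1, 5), Add(30, -15)))), -1) = Pow(Add(-16, Add(Rational(4, 5), Rational(-31, 5), Mul(Rational(-1, 5), 15))), -1) = Pow(Add(-16, Add(Rational(4, 5), Rational(-31, 5), -3)), -1) = Pow(Add(-16, Rational(-42, 5)), -1) = Pow(Rational(-122, 5), -1) = Rational(-5, 122)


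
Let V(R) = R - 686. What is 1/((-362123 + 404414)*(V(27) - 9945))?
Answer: -1/448453764 ≈ -2.2299e-9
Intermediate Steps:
V(R) = -686 + R
1/((-362123 + 404414)*(V(27) - 9945)) = 1/((-362123 + 404414)*((-686 + 27) - 9945)) = 1/(42291*(-659 - 9945)) = 1/(42291*(-10604)) = 1/(-448453764) = -1/448453764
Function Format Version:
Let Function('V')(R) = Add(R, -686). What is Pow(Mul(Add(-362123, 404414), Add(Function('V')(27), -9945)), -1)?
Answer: Rational(-1, 448453764) ≈ -2.2299e-9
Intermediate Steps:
Function('V')(R) = Add(-686, R)
Pow(Mul(Add(-362123, 404414), Add(Function('V')(27), -9945)), -1) = Pow(Mul(Add(-362123, 404414), Add(Add(-686, 27), -9945)), -1) = Pow(Mul(42291, Add(-659, -9945)), -1) = Pow(Mul(42291, -10604), -1) = Pow(-448453764, -1) = Rational(-1, 448453764)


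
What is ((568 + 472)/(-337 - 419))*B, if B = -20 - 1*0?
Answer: 5200/189 ≈ 27.513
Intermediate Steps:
B = -20 (B = -20 + 0 = -20)
((568 + 472)/(-337 - 419))*B = ((568 + 472)/(-337 - 419))*(-20) = (1040/(-756))*(-20) = (1040*(-1/756))*(-20) = -260/189*(-20) = 5200/189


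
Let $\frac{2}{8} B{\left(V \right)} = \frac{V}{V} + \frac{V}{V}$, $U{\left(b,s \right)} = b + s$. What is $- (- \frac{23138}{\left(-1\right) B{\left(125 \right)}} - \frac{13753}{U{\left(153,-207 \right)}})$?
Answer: $- \frac{339869}{108} \approx -3146.9$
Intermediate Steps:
$B{\left(V \right)} = 8$ ($B{\left(V \right)} = 4 \left(\frac{V}{V} + \frac{V}{V}\right) = 4 \left(1 + 1\right) = 4 \cdot 2 = 8$)
$- (- \frac{23138}{\left(-1\right) B{\left(125 \right)}} - \frac{13753}{U{\left(153,-207 \right)}}) = - (- \frac{23138}{\left(-1\right) 8} - \frac{13753}{153 - 207}) = - (- \frac{23138}{-8} - \frac{13753}{-54}) = - (\left(-23138\right) \left(- \frac{1}{8}\right) - - \frac{13753}{54}) = - (\frac{11569}{4} + \frac{13753}{54}) = \left(-1\right) \frac{339869}{108} = - \frac{339869}{108}$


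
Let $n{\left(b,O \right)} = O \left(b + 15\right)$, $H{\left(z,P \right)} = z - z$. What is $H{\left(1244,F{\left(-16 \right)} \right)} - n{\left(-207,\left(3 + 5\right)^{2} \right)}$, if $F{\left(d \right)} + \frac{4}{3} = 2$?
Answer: $12288$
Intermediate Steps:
$F{\left(d \right)} = \frac{2}{3}$ ($F{\left(d \right)} = - \frac{4}{3} + 2 = \frac{2}{3}$)
$H{\left(z,P \right)} = 0$
$n{\left(b,O \right)} = O \left(15 + b\right)$
$H{\left(1244,F{\left(-16 \right)} \right)} - n{\left(-207,\left(3 + 5\right)^{2} \right)} = 0 - \left(3 + 5\right)^{2} \left(15 - 207\right) = 0 - 8^{2} \left(-192\right) = 0 - 64 \left(-192\right) = 0 - -12288 = 0 + 12288 = 12288$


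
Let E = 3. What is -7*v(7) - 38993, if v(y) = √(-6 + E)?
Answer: -38993 - 7*I*√3 ≈ -38993.0 - 12.124*I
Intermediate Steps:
v(y) = I*√3 (v(y) = √(-6 + 3) = √(-3) = I*√3)
-7*v(7) - 38993 = -7*I*√3 - 38993 = -38993 - 7*I*√3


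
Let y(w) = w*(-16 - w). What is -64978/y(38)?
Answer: 32489/1026 ≈ 31.666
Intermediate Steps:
-64978/y(38) = -64978*(-1/(38*(16 + 38))) = -64978/((-1*38*54)) = -64978/(-2052) = -64978*(-1/2052) = 32489/1026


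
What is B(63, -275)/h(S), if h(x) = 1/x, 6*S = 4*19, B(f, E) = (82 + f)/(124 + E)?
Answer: -5510/453 ≈ -12.163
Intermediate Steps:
B(f, E) = (82 + f)/(124 + E)
S = 38/3 (S = (4*19)/6 = (⅙)*76 = 38/3 ≈ 12.667)
B(63, -275)/h(S) = ((82 + 63)/(124 - 275))/(1/(38/3)) = (145/(-151))/(3/38) = -1/151*145*(38/3) = -145/151*38/3 = -5510/453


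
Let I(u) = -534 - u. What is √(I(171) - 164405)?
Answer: I*√165110 ≈ 406.34*I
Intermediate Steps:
√(I(171) - 164405) = √((-534 - 1*171) - 164405) = √((-534 - 171) - 164405) = √(-705 - 164405) = √(-165110) = I*√165110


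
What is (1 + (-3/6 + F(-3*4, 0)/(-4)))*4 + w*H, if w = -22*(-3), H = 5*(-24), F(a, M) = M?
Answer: -7918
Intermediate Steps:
H = -120
w = 66
(1 + (-3/6 + F(-3*4, 0)/(-4)))*4 + w*H = (1 + (-3/6 + 0/(-4)))*4 + 66*(-120) = (1 + (-3*1/6 + 0*(-1/4)))*4 - 7920 = (1 + (-1/2 + 0))*4 - 7920 = (1 - 1/2)*4 - 7920 = (1/2)*4 - 7920 = 2 - 7920 = -7918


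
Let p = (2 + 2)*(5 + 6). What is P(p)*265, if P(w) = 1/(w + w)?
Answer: 265/88 ≈ 3.0114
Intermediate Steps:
p = 44 (p = 4*11 = 44)
P(w) = 1/(2*w)
P(p)*265 = ((½)/44)*265 = ((½)*(1/44))*265 = (1/88)*265 = 265/88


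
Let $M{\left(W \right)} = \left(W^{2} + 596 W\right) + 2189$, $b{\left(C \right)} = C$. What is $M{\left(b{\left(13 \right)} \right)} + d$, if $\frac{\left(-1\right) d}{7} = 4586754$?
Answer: $-32097172$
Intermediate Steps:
$d = -32107278$ ($d = \left(-7\right) 4586754 = -32107278$)
$M{\left(W \right)} = 2189 + W^{2} + 596 W$
$M{\left(b{\left(13 \right)} \right)} + d = \left(2189 + 13^{2} + 596 \cdot 13\right) - 32107278 = \left(2189 + 169 + 7748\right) - 32107278 = 10106 - 32107278 = -32097172$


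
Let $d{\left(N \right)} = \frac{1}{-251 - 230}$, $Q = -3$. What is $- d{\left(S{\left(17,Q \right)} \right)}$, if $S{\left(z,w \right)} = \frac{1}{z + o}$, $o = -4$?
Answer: $\frac{1}{481} \approx 0.002079$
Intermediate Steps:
$S{\left(z,w \right)} = \frac{1}{-4 + z}$ ($S{\left(z,w \right)} = \frac{1}{z - 4} = \frac{1}{-4 + z}$)
$d{\left(N \right)} = - \frac{1}{481}$ ($d{\left(N \right)} = \frac{1}{-481} = - \frac{1}{481}$)
$- d{\left(S{\left(17,Q \right)} \right)} = \left(-1\right) \left(- \frac{1}{481}\right) = \frac{1}{481}$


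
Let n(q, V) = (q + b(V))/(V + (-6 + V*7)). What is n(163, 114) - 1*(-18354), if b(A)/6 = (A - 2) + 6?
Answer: 16629595/906 ≈ 18355.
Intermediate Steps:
b(A) = 24 + 6*A (b(A) = 6*((A - 2) + 6) = 6*((-2 + A) + 6) = 6*(4 + A) = 24 + 6*A)
n(q, V) = (24 + q + 6*V)/(-6 + 8*V) (n(q, V) = (q + (24 + 6*V))/(V + (-6 + V*7)) = (24 + q + 6*V)/(V + (-6 + 7*V)) = (24 + q + 6*V)/(-6 + 8*V))
n(163, 114) - 1*(-18354) = (24 + 163 + 6*114)/(2*(-3 + 4*114)) - 1*(-18354) = (24 + 163 + 684)/(2*(-3 + 456)) + 18354 = (1/2)*871/453 + 18354 = (1/2)*(1/453)*871 + 18354 = 871/906 + 18354 = 16629595/906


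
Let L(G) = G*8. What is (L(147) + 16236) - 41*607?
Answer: -7475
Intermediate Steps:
L(G) = 8*G
(L(147) + 16236) - 41*607 = (8*147 + 16236) - 41*607 = (1176 + 16236) - 24887 = 17412 - 24887 = -7475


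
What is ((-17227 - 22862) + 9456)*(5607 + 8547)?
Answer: -433579482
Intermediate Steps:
((-17227 - 22862) + 9456)*(5607 + 8547) = (-40089 + 9456)*14154 = -30633*14154 = -433579482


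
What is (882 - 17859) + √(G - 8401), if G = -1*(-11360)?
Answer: -16977 + √2959 ≈ -16923.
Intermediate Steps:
G = 11360
(882 - 17859) + √(G - 8401) = (882 - 17859) + √(11360 - 8401) = -16977 + √2959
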